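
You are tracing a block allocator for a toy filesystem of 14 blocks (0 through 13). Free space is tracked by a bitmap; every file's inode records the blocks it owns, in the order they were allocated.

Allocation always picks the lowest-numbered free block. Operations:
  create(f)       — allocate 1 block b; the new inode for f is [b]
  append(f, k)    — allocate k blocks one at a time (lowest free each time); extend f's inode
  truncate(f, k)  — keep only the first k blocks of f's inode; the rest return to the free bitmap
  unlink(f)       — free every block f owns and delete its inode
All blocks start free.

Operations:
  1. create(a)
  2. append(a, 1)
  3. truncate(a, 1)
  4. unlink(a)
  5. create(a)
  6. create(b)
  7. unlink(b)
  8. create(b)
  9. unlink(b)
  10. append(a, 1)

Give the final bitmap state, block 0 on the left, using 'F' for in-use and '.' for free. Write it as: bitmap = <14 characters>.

[1] create(a) — a=0 (map F.............)
[2] append(a, 1) — a=0,1 (map FF............)
[3] truncate(a, 1) — a=0 (map F.............)
[4] unlink(a) —  (map ..............)
[5] create(a) — a=0 (map F.............)
[6] create(b) — a=0 b=1 (map FF............)
[7] unlink(b) — a=0 (map F.............)
[8] create(b) — a=0 b=1 (map FF............)
[9] unlink(b) — a=0 (map F.............)
[10] append(a, 1) — a=0,1 (map FF............)

bitmap = FF............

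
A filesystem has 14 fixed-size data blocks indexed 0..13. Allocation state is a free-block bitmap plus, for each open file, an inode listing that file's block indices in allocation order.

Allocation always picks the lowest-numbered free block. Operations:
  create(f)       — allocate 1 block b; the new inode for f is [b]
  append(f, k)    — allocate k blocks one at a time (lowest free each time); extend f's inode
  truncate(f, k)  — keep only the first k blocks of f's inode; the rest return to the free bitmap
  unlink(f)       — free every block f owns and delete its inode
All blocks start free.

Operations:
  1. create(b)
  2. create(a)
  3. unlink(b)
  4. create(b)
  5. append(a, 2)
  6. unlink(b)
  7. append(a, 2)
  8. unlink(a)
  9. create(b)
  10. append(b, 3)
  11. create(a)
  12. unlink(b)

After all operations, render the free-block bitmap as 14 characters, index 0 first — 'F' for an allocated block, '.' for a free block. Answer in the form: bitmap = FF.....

  1. create(b)  ⇒  F.............  {b→[0]}
  2. create(a)  ⇒  FF............  {a→[1]; b→[0]}
  3. unlink(b)  ⇒  .F............  {a→[1]}
  4. create(b)  ⇒  FF............  {a→[1]; b→[0]}
  5. append(a, 2)  ⇒  FFFF..........  {a→[1, 2, 3]; b→[0]}
  6. unlink(b)  ⇒  .FFF..........  {a→[1, 2, 3]}
  7. append(a, 2)  ⇒  FFFFF.........  {a→[1, 2, 3, 0, 4]}
  8. unlink(a)  ⇒  ..............  {}
  9. create(b)  ⇒  F.............  {b→[0]}
  10. append(b, 3)  ⇒  FFFF..........  {b→[0, 1, 2, 3]}
  11. create(a)  ⇒  FFFFF.........  {a→[4]; b→[0, 1, 2, 3]}
  12. unlink(b)  ⇒  ....F.........  {a→[4]}

bitmap = ....F.........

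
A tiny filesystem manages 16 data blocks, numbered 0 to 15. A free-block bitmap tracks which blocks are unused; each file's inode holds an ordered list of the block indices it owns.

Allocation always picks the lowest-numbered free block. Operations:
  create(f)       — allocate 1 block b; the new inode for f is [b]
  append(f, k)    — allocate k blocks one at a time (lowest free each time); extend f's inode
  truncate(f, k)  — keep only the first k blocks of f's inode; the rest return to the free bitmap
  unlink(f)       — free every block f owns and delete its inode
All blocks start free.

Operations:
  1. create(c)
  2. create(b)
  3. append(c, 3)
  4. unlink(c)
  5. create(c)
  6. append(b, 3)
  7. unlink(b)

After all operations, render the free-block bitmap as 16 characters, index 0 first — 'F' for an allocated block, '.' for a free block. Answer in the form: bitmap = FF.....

[1] create(c) — c=0 (map F...............)
[2] create(b) — b=1 c=0 (map FF..............)
[3] append(c, 3) — b=1 c=0,2,3,4 (map FFFFF...........)
[4] unlink(c) — b=1 (map .F..............)
[5] create(c) — b=1 c=0 (map FF..............)
[6] append(b, 3) — b=1,2,3,4 c=0 (map FFFFF...........)
[7] unlink(b) — c=0 (map F...............)

bitmap = F...............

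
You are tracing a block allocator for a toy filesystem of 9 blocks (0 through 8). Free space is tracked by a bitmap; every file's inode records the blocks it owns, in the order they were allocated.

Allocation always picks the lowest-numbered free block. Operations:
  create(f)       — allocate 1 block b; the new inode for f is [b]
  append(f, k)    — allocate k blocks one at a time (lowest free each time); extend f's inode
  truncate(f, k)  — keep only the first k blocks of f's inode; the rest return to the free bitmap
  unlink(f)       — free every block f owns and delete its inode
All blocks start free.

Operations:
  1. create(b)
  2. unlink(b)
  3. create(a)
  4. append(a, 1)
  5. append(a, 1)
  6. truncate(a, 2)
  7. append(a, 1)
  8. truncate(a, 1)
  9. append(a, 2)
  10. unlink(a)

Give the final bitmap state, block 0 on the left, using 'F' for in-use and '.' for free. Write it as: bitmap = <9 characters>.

bitmap = .........

after create(b) → b:[0]  free=[F........]
after unlink(b) →   free=[.........]
after create(a) → a:[0]  free=[F........]
after append(a, 1) → a:[0, 1]  free=[FF.......]
after append(a, 1) → a:[0, 1, 2]  free=[FFF......]
after truncate(a, 2) → a:[0, 1]  free=[FF.......]
after append(a, 1) → a:[0, 1, 2]  free=[FFF......]
after truncate(a, 1) → a:[0]  free=[F........]
after append(a, 2) → a:[0, 1, 2]  free=[FFF......]
after unlink(a) →   free=[.........]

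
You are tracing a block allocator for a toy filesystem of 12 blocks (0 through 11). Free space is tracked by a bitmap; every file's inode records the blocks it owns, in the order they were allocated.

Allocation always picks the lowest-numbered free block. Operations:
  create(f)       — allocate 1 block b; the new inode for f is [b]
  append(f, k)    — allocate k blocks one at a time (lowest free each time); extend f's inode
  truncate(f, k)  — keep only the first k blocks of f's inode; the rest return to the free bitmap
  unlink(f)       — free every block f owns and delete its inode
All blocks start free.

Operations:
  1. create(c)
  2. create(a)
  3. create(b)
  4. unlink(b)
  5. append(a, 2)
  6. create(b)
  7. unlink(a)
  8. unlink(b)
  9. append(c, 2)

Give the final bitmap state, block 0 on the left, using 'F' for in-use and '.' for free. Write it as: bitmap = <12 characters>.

  1. create(c)  ⇒  F...........  {c→[0]}
  2. create(a)  ⇒  FF..........  {a→[1]; c→[0]}
  3. create(b)  ⇒  FFF.........  {a→[1]; b→[2]; c→[0]}
  4. unlink(b)  ⇒  FF..........  {a→[1]; c→[0]}
  5. append(a, 2)  ⇒  FFFF........  {a→[1, 2, 3]; c→[0]}
  6. create(b)  ⇒  FFFFF.......  {a→[1, 2, 3]; b→[4]; c→[0]}
  7. unlink(a)  ⇒  F...F.......  {b→[4]; c→[0]}
  8. unlink(b)  ⇒  F...........  {c→[0]}
  9. append(c, 2)  ⇒  FFF.........  {c→[0, 1, 2]}

bitmap = FFF.........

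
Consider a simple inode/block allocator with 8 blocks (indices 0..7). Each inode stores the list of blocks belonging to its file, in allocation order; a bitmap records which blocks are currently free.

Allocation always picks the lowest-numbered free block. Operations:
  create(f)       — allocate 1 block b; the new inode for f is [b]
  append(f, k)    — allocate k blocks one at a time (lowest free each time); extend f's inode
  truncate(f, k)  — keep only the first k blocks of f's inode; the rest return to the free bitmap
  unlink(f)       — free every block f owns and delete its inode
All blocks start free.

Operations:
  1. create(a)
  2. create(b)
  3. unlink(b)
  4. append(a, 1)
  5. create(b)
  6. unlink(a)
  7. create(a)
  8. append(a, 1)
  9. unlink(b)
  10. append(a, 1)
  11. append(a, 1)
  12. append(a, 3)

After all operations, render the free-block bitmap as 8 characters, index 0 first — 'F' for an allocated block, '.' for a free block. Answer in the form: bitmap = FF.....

[1] create(a) — a=0 (map F.......)
[2] create(b) — a=0 b=1 (map FF......)
[3] unlink(b) — a=0 (map F.......)
[4] append(a, 1) — a=0,1 (map FF......)
[5] create(b) — a=0,1 b=2 (map FFF.....)
[6] unlink(a) — b=2 (map ..F.....)
[7] create(a) — a=0 b=2 (map F.F.....)
[8] append(a, 1) — a=0,1 b=2 (map FFF.....)
[9] unlink(b) — a=0,1 (map FF......)
[10] append(a, 1) — a=0,1,2 (map FFF.....)
[11] append(a, 1) — a=0,1,2,3 (map FFFF....)
[12] append(a, 3) — a=0,1,2,3,4,5,6 (map FFFFFFF.)

bitmap = FFFFFFF.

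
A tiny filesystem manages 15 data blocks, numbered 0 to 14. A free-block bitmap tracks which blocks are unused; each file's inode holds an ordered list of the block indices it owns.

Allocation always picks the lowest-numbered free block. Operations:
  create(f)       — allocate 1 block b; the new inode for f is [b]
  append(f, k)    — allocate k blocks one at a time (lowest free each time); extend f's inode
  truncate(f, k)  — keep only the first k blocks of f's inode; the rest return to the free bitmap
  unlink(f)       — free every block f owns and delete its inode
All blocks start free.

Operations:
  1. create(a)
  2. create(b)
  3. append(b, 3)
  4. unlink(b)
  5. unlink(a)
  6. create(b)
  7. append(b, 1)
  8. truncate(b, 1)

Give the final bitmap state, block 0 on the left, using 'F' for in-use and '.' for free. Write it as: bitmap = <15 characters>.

[1] create(a) — a=0 (map F..............)
[2] create(b) — a=0 b=1 (map FF.............)
[3] append(b, 3) — a=0 b=1,2,3,4 (map FFFFF..........)
[4] unlink(b) — a=0 (map F..............)
[5] unlink(a) —  (map ...............)
[6] create(b) — b=0 (map F..............)
[7] append(b, 1) — b=0,1 (map FF.............)
[8] truncate(b, 1) — b=0 (map F..............)

bitmap = F..............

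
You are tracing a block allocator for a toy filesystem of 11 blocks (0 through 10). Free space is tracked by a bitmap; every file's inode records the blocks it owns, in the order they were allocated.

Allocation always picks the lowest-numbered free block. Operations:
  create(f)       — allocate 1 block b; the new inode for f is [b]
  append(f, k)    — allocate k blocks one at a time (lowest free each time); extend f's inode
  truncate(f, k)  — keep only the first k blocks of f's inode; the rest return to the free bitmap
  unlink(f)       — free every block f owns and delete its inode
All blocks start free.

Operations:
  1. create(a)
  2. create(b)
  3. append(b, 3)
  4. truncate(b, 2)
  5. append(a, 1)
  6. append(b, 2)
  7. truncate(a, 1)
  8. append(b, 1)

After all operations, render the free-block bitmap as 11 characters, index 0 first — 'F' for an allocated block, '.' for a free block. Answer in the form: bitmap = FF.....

create(a): bitmap=F.......... | a=[0]
create(b): bitmap=FF......... | a=[0] b=[1]
append(b, 3): bitmap=FFFFF...... | a=[0] b=[1, 2, 3, 4]
truncate(b, 2): bitmap=FFF........ | a=[0] b=[1, 2]
append(a, 1): bitmap=FFFF....... | a=[0, 3] b=[1, 2]
append(b, 2): bitmap=FFFFFF..... | a=[0, 3] b=[1, 2, 4, 5]
truncate(a, 1): bitmap=FFF.FF..... | a=[0] b=[1, 2, 4, 5]
append(b, 1): bitmap=FFFFFF..... | a=[0] b=[1, 2, 4, 5, 3]

bitmap = FFFFFF.....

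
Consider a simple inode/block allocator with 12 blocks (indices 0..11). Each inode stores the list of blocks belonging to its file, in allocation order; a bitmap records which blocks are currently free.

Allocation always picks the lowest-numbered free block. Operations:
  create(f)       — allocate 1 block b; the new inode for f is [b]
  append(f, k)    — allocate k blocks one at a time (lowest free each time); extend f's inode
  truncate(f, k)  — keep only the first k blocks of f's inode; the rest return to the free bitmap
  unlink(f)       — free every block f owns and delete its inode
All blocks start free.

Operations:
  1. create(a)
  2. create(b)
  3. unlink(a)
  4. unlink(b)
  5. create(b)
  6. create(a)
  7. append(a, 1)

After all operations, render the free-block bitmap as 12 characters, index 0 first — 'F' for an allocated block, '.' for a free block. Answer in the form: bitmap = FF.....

[1] create(a) — a=0 (map F...........)
[2] create(b) — a=0 b=1 (map FF..........)
[3] unlink(a) — b=1 (map .F..........)
[4] unlink(b) —  (map ............)
[5] create(b) — b=0 (map F...........)
[6] create(a) — a=1 b=0 (map FF..........)
[7] append(a, 1) — a=1,2 b=0 (map FFF.........)

bitmap = FFF.........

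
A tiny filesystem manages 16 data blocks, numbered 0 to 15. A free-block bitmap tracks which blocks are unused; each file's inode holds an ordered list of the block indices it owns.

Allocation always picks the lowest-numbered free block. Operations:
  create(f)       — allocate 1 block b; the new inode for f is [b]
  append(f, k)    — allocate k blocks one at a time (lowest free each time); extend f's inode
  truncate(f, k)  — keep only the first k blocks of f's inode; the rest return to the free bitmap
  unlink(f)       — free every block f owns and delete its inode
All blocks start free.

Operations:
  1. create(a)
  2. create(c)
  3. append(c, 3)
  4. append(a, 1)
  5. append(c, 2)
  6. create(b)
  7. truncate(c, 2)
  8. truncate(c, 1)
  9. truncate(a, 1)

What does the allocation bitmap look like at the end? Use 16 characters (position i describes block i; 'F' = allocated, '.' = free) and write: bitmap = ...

bitmap = FF......F.......

  1. create(a)  ⇒  F...............  {a→[0]}
  2. create(c)  ⇒  FF..............  {a→[0]; c→[1]}
  3. append(c, 3)  ⇒  FFFFF...........  {a→[0]; c→[1, 2, 3, 4]}
  4. append(a, 1)  ⇒  FFFFFF..........  {a→[0, 5]; c→[1, 2, 3, 4]}
  5. append(c, 2)  ⇒  FFFFFFFF........  {a→[0, 5]; c→[1, 2, 3, 4, 6, 7]}
  6. create(b)  ⇒  FFFFFFFFF.......  {a→[0, 5]; b→[8]; c→[1, 2, 3, 4, 6, 7]}
  7. truncate(c, 2)  ⇒  FFF..F..F.......  {a→[0, 5]; b→[8]; c→[1, 2]}
  8. truncate(c, 1)  ⇒  FF...F..F.......  {a→[0, 5]; b→[8]; c→[1]}
  9. truncate(a, 1)  ⇒  FF......F.......  {a→[0]; b→[8]; c→[1]}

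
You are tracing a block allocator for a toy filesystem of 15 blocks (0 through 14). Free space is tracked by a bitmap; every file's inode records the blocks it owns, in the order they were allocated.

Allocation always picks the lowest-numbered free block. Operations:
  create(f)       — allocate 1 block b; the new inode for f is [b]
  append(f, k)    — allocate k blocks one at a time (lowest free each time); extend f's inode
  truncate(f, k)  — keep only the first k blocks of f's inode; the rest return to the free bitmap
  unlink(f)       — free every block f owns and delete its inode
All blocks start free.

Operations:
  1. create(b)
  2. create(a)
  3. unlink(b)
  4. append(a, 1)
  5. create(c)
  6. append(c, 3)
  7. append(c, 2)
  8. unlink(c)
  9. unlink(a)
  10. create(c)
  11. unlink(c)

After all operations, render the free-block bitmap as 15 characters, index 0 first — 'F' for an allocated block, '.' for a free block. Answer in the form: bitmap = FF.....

[1] create(b) — b=0 (map F..............)
[2] create(a) — a=1 b=0 (map FF.............)
[3] unlink(b) — a=1 (map .F.............)
[4] append(a, 1) — a=1,0 (map FF.............)
[5] create(c) — a=1,0 c=2 (map FFF............)
[6] append(c, 3) — a=1,0 c=2,3,4,5 (map FFFFFF.........)
[7] append(c, 2) — a=1,0 c=2,3,4,5,6,7 (map FFFFFFFF.......)
[8] unlink(c) — a=1,0 (map FF.............)
[9] unlink(a) —  (map ...............)
[10] create(c) — c=0 (map F..............)
[11] unlink(c) —  (map ...............)

bitmap = ...............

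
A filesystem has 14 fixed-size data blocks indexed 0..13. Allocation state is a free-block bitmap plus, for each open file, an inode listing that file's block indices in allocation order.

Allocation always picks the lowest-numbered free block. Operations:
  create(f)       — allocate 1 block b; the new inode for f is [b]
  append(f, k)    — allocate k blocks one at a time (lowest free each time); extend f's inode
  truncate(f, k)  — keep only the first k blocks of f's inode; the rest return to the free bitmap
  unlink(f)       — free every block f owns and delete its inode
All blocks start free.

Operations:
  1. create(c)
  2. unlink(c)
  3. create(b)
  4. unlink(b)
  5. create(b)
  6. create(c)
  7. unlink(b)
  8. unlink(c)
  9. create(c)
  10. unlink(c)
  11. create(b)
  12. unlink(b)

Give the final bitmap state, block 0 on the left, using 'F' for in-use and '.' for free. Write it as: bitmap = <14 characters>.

[1] create(c) — c=0 (map F.............)
[2] unlink(c) —  (map ..............)
[3] create(b) — b=0 (map F.............)
[4] unlink(b) —  (map ..............)
[5] create(b) — b=0 (map F.............)
[6] create(c) — b=0 c=1 (map FF............)
[7] unlink(b) — c=1 (map .F............)
[8] unlink(c) —  (map ..............)
[9] create(c) — c=0 (map F.............)
[10] unlink(c) —  (map ..............)
[11] create(b) — b=0 (map F.............)
[12] unlink(b) —  (map ..............)

bitmap = ..............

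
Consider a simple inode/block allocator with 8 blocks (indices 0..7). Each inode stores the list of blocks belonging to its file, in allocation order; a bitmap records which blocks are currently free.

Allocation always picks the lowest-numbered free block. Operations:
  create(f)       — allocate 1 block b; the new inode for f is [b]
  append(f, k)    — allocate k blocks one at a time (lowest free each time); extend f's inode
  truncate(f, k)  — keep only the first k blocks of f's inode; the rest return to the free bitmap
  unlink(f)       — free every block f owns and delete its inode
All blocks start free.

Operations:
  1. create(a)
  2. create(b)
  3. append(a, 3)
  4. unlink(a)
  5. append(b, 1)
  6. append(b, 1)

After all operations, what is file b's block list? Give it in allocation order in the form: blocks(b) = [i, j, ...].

  1. create(a)  ⇒  F.......  {a→[0]}
  2. create(b)  ⇒  FF......  {a→[0]; b→[1]}
  3. append(a, 3)  ⇒  FFFFF...  {a→[0, 2, 3, 4]; b→[1]}
  4. unlink(a)  ⇒  .F......  {b→[1]}
  5. append(b, 1)  ⇒  FF......  {b→[1, 0]}
  6. append(b, 1)  ⇒  FFF.....  {b→[1, 0, 2]}

blocks(b) = [1, 0, 2]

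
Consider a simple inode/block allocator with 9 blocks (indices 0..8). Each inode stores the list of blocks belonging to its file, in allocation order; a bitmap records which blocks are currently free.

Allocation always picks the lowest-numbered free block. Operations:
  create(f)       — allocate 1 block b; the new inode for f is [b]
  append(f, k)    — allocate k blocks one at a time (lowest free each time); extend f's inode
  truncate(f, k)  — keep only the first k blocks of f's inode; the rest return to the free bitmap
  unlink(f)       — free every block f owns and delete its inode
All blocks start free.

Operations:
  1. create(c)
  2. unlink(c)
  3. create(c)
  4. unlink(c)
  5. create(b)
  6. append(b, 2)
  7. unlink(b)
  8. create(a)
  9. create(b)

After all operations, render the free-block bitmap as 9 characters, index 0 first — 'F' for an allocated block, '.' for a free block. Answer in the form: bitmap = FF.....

bitmap = FF.......

after create(c) → c:[0]  free=[F........]
after unlink(c) →   free=[.........]
after create(c) → c:[0]  free=[F........]
after unlink(c) →   free=[.........]
after create(b) → b:[0]  free=[F........]
after append(b, 2) → b:[0, 1, 2]  free=[FFF......]
after unlink(b) →   free=[.........]
after create(a) → a:[0]  free=[F........]
after create(b) → a:[0], b:[1]  free=[FF.......]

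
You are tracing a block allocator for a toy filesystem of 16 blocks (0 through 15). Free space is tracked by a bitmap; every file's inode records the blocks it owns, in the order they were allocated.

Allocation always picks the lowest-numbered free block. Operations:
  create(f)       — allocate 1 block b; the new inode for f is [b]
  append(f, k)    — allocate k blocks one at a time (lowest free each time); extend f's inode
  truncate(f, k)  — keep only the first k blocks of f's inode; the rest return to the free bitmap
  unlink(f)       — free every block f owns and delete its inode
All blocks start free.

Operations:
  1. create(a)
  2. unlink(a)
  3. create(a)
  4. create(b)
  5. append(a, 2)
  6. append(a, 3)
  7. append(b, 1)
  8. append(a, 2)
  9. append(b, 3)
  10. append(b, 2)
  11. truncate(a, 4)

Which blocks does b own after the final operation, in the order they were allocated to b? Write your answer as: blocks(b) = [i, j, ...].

blocks(b) = [1, 7, 10, 11, 12, 13, 14]

create(a): bitmap=F............... | a=[0]
unlink(a): bitmap=................ | 
create(a): bitmap=F............... | a=[0]
create(b): bitmap=FF.............. | a=[0] b=[1]
append(a, 2): bitmap=FFFF............ | a=[0, 2, 3] b=[1]
append(a, 3): bitmap=FFFFFFF......... | a=[0, 2, 3, 4, 5, 6] b=[1]
append(b, 1): bitmap=FFFFFFFF........ | a=[0, 2, 3, 4, 5, 6] b=[1, 7]
append(a, 2): bitmap=FFFFFFFFFF...... | a=[0, 2, 3, 4, 5, 6, 8, 9] b=[1, 7]
append(b, 3): bitmap=FFFFFFFFFFFFF... | a=[0, 2, 3, 4, 5, 6, 8, 9] b=[1, 7, 10, 11, 12]
append(b, 2): bitmap=FFFFFFFFFFFFFFF. | a=[0, 2, 3, 4, 5, 6, 8, 9] b=[1, 7, 10, 11, 12, 13, 14]
truncate(a, 4): bitmap=FFFFF..F..FFFFF. | a=[0, 2, 3, 4] b=[1, 7, 10, 11, 12, 13, 14]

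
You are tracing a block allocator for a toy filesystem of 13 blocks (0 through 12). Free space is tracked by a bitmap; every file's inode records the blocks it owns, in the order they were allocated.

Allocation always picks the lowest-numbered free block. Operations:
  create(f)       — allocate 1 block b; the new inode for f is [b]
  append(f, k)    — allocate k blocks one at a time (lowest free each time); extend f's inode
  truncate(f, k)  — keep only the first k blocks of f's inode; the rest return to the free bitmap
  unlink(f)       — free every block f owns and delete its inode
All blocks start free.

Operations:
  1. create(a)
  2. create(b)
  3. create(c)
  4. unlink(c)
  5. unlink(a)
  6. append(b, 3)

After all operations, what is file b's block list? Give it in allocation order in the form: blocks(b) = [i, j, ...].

blocks(b) = [1, 0, 2, 3]

after create(a) → a:[0]  free=[F............]
after create(b) → a:[0], b:[1]  free=[FF...........]
after create(c) → a:[0], b:[1], c:[2]  free=[FFF..........]
after unlink(c) → a:[0], b:[1]  free=[FF...........]
after unlink(a) → b:[1]  free=[.F...........]
after append(b, 3) → b:[1, 0, 2, 3]  free=[FFFF.........]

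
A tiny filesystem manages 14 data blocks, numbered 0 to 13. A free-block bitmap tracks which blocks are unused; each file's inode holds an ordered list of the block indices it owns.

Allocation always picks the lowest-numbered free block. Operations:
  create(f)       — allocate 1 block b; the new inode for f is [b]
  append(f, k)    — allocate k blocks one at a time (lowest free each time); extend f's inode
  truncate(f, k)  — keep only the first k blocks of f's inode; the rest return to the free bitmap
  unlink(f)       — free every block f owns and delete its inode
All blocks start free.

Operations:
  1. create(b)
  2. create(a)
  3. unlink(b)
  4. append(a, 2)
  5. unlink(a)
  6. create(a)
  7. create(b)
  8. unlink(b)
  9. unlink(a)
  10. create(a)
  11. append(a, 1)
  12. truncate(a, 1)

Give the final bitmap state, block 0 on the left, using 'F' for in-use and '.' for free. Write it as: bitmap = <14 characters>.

  1. create(b)  ⇒  F.............  {b→[0]}
  2. create(a)  ⇒  FF............  {a→[1]; b→[0]}
  3. unlink(b)  ⇒  .F............  {a→[1]}
  4. append(a, 2)  ⇒  FFF...........  {a→[1, 0, 2]}
  5. unlink(a)  ⇒  ..............  {}
  6. create(a)  ⇒  F.............  {a→[0]}
  7. create(b)  ⇒  FF............  {a→[0]; b→[1]}
  8. unlink(b)  ⇒  F.............  {a→[0]}
  9. unlink(a)  ⇒  ..............  {}
  10. create(a)  ⇒  F.............  {a→[0]}
  11. append(a, 1)  ⇒  FF............  {a→[0, 1]}
  12. truncate(a, 1)  ⇒  F.............  {a→[0]}

bitmap = F.............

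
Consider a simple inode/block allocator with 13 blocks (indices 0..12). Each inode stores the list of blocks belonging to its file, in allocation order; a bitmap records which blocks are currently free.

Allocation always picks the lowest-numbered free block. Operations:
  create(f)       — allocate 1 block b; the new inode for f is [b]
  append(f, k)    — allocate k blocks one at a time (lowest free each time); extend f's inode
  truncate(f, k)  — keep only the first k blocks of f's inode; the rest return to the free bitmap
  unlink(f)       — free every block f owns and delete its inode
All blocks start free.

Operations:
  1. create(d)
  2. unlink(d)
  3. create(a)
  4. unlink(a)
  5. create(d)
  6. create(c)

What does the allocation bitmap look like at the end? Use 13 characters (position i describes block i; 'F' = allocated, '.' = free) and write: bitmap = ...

bitmap = FF...........

  1. create(d)  ⇒  F............  {d→[0]}
  2. unlink(d)  ⇒  .............  {}
  3. create(a)  ⇒  F............  {a→[0]}
  4. unlink(a)  ⇒  .............  {}
  5. create(d)  ⇒  F............  {d→[0]}
  6. create(c)  ⇒  FF...........  {c→[1]; d→[0]}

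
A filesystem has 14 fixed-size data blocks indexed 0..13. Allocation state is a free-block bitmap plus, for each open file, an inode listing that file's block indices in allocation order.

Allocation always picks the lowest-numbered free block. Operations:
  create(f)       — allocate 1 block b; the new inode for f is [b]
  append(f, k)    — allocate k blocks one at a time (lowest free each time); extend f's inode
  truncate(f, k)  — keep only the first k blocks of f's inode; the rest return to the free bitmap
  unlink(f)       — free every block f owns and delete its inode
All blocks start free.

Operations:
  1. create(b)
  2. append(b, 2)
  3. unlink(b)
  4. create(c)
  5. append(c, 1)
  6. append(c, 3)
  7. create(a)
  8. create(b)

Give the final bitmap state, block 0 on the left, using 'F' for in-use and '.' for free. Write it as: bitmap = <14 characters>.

bitmap = FFFFFFF.......

[1] create(b) — b=0 (map F.............)
[2] append(b, 2) — b=0,1,2 (map FFF...........)
[3] unlink(b) —  (map ..............)
[4] create(c) — c=0 (map F.............)
[5] append(c, 1) — c=0,1 (map FF............)
[6] append(c, 3) — c=0,1,2,3,4 (map FFFFF.........)
[7] create(a) — a=5 c=0,1,2,3,4 (map FFFFFF........)
[8] create(b) — a=5 b=6 c=0,1,2,3,4 (map FFFFFFF.......)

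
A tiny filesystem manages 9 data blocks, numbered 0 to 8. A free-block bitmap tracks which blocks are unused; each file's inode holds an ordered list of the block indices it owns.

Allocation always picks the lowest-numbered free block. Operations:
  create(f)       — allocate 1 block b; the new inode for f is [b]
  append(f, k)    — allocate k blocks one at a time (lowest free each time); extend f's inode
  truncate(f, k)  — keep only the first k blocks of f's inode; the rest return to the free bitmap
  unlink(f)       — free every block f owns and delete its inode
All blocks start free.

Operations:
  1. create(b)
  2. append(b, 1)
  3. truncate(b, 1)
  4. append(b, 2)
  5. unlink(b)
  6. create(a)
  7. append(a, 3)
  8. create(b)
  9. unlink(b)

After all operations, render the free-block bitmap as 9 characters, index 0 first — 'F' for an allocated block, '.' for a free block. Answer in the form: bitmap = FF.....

  1. create(b)  ⇒  F........  {b→[0]}
  2. append(b, 1)  ⇒  FF.......  {b→[0, 1]}
  3. truncate(b, 1)  ⇒  F........  {b→[0]}
  4. append(b, 2)  ⇒  FFF......  {b→[0, 1, 2]}
  5. unlink(b)  ⇒  .........  {}
  6. create(a)  ⇒  F........  {a→[0]}
  7. append(a, 3)  ⇒  FFFF.....  {a→[0, 1, 2, 3]}
  8. create(b)  ⇒  FFFFF....  {a→[0, 1, 2, 3]; b→[4]}
  9. unlink(b)  ⇒  FFFF.....  {a→[0, 1, 2, 3]}

bitmap = FFFF.....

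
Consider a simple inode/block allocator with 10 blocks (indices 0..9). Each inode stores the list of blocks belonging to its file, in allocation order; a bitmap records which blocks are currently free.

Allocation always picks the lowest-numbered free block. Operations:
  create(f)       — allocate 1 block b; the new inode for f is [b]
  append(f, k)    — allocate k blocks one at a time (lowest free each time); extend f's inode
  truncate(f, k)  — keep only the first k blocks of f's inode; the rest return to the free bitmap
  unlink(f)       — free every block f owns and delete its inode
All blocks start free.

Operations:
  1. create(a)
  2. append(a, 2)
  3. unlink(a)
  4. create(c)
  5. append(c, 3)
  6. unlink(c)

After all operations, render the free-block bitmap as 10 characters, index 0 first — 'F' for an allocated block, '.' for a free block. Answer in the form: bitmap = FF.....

bitmap = ..........

[1] create(a) — a=0 (map F.........)
[2] append(a, 2) — a=0,1,2 (map FFF.......)
[3] unlink(a) —  (map ..........)
[4] create(c) — c=0 (map F.........)
[5] append(c, 3) — c=0,1,2,3 (map FFFF......)
[6] unlink(c) —  (map ..........)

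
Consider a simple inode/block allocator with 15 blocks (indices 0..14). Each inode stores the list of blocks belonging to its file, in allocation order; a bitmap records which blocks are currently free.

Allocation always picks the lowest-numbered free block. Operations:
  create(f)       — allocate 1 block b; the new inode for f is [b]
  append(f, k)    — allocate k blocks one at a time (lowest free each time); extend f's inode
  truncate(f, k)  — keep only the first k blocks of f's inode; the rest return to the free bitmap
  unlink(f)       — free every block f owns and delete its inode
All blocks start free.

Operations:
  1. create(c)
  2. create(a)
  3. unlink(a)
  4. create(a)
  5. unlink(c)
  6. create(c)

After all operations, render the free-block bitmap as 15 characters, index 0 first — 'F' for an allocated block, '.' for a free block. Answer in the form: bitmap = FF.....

  1. create(c)  ⇒  F..............  {c→[0]}
  2. create(a)  ⇒  FF.............  {a→[1]; c→[0]}
  3. unlink(a)  ⇒  F..............  {c→[0]}
  4. create(a)  ⇒  FF.............  {a→[1]; c→[0]}
  5. unlink(c)  ⇒  .F.............  {a→[1]}
  6. create(c)  ⇒  FF.............  {a→[1]; c→[0]}

bitmap = FF.............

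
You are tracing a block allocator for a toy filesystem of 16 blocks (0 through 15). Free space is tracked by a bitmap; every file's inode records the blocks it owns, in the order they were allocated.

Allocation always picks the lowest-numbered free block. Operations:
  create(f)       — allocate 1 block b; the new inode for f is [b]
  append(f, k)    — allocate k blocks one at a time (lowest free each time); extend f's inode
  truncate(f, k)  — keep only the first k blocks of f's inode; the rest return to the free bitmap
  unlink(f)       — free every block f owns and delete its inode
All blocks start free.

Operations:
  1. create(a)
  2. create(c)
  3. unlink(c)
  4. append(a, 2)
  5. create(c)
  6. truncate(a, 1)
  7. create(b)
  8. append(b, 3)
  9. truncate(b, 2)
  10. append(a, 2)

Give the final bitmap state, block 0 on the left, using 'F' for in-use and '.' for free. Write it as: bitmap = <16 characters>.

bitmap = FFFFFF..........

  1. create(a)  ⇒  F...............  {a→[0]}
  2. create(c)  ⇒  FF..............  {a→[0]; c→[1]}
  3. unlink(c)  ⇒  F...............  {a→[0]}
  4. append(a, 2)  ⇒  FFF.............  {a→[0, 1, 2]}
  5. create(c)  ⇒  FFFF............  {a→[0, 1, 2]; c→[3]}
  6. truncate(a, 1)  ⇒  F..F............  {a→[0]; c→[3]}
  7. create(b)  ⇒  FF.F............  {a→[0]; b→[1]; c→[3]}
  8. append(b, 3)  ⇒  FFFFFF..........  {a→[0]; b→[1, 2, 4, 5]; c→[3]}
  9. truncate(b, 2)  ⇒  FFFF............  {a→[0]; b→[1, 2]; c→[3]}
  10. append(a, 2)  ⇒  FFFFFF..........  {a→[0, 4, 5]; b→[1, 2]; c→[3]}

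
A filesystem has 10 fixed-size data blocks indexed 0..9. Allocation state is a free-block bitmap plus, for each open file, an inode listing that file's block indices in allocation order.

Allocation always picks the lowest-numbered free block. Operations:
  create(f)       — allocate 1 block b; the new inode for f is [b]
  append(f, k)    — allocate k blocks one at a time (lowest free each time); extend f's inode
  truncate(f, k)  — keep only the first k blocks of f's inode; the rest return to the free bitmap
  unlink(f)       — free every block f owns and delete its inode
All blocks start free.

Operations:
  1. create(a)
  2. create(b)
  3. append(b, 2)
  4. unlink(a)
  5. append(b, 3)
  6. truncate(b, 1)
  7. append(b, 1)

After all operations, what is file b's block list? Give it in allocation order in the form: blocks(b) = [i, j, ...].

create(a): bitmap=F......... | a=[0]
create(b): bitmap=FF........ | a=[0] b=[1]
append(b, 2): bitmap=FFFF...... | a=[0] b=[1, 2, 3]
unlink(a): bitmap=.FFF...... | b=[1, 2, 3]
append(b, 3): bitmap=FFFFFF.... | b=[1, 2, 3, 0, 4, 5]
truncate(b, 1): bitmap=.F........ | b=[1]
append(b, 1): bitmap=FF........ | b=[1, 0]

blocks(b) = [1, 0]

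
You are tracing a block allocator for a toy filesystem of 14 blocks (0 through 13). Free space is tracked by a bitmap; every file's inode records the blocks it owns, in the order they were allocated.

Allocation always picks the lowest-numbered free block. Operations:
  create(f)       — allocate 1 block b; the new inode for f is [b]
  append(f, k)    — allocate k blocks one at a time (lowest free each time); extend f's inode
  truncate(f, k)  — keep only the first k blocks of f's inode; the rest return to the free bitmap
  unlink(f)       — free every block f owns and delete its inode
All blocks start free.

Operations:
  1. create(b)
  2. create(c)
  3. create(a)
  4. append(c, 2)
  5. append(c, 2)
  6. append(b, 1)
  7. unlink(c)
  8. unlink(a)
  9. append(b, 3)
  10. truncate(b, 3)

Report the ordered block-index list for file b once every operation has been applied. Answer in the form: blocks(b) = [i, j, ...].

after create(b) → b:[0]  free=[F.............]
after create(c) → b:[0], c:[1]  free=[FF............]
after create(a) → a:[2], b:[0], c:[1]  free=[FFF...........]
after append(c, 2) → a:[2], b:[0], c:[1, 3, 4]  free=[FFFFF.........]
after append(c, 2) → a:[2], b:[0], c:[1, 3, 4, 5, 6]  free=[FFFFFFF.......]
after append(b, 1) → a:[2], b:[0, 7], c:[1, 3, 4, 5, 6]  free=[FFFFFFFF......]
after unlink(c) → a:[2], b:[0, 7]  free=[F.F....F......]
after unlink(a) → b:[0, 7]  free=[F......F......]
after append(b, 3) → b:[0, 7, 1, 2, 3]  free=[FFFF...F......]
after truncate(b, 3) → b:[0, 7, 1]  free=[FF.....F......]

blocks(b) = [0, 7, 1]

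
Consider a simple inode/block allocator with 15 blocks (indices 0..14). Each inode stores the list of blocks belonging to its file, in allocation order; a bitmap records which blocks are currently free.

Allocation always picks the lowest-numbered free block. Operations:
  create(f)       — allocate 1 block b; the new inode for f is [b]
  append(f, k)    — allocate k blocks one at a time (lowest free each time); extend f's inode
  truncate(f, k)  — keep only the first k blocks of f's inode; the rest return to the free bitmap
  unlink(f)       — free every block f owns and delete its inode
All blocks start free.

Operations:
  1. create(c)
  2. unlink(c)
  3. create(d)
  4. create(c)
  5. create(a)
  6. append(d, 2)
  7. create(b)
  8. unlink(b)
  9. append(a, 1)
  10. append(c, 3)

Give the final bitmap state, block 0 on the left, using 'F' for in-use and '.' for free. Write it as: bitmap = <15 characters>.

create(c): bitmap=F.............. | c=[0]
unlink(c): bitmap=............... | 
create(d): bitmap=F.............. | d=[0]
create(c): bitmap=FF............. | c=[1] d=[0]
create(a): bitmap=FFF............ | a=[2] c=[1] d=[0]
append(d, 2): bitmap=FFFFF.......... | a=[2] c=[1] d=[0, 3, 4]
create(b): bitmap=FFFFFF......... | a=[2] b=[5] c=[1] d=[0, 3, 4]
unlink(b): bitmap=FFFFF.......... | a=[2] c=[1] d=[0, 3, 4]
append(a, 1): bitmap=FFFFFF......... | a=[2, 5] c=[1] d=[0, 3, 4]
append(c, 3): bitmap=FFFFFFFFF...... | a=[2, 5] c=[1, 6, 7, 8] d=[0, 3, 4]

bitmap = FFFFFFFFF......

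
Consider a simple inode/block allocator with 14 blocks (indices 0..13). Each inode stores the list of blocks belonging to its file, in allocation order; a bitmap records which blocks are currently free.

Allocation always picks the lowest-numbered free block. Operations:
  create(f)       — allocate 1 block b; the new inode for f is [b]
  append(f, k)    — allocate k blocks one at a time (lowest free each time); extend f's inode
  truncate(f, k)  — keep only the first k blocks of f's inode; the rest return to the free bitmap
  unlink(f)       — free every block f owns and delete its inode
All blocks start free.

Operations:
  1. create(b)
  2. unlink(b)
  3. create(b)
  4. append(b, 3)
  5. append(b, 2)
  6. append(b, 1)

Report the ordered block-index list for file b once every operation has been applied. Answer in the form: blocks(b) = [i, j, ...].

blocks(b) = [0, 1, 2, 3, 4, 5, 6]

create(b): bitmap=F............. | b=[0]
unlink(b): bitmap=.............. | 
create(b): bitmap=F............. | b=[0]
append(b, 3): bitmap=FFFF.......... | b=[0, 1, 2, 3]
append(b, 2): bitmap=FFFFFF........ | b=[0, 1, 2, 3, 4, 5]
append(b, 1): bitmap=FFFFFFF....... | b=[0, 1, 2, 3, 4, 5, 6]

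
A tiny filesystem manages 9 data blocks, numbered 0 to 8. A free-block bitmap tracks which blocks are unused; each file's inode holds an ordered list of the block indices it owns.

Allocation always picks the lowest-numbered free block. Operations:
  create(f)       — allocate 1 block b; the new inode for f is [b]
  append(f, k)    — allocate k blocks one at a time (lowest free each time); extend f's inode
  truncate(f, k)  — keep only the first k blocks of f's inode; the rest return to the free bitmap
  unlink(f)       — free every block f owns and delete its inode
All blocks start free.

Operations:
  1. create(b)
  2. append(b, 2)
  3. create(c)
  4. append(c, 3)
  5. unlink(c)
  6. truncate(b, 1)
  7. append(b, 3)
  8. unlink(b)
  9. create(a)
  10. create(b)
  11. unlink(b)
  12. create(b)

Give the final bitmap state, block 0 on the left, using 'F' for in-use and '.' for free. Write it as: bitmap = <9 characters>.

create(b): bitmap=F........ | b=[0]
append(b, 2): bitmap=FFF...... | b=[0, 1, 2]
create(c): bitmap=FFFF..... | b=[0, 1, 2] c=[3]
append(c, 3): bitmap=FFFFFFF.. | b=[0, 1, 2] c=[3, 4, 5, 6]
unlink(c): bitmap=FFF...... | b=[0, 1, 2]
truncate(b, 1): bitmap=F........ | b=[0]
append(b, 3): bitmap=FFFF..... | b=[0, 1, 2, 3]
unlink(b): bitmap=......... | 
create(a): bitmap=F........ | a=[0]
create(b): bitmap=FF....... | a=[0] b=[1]
unlink(b): bitmap=F........ | a=[0]
create(b): bitmap=FF....... | a=[0] b=[1]

bitmap = FF.......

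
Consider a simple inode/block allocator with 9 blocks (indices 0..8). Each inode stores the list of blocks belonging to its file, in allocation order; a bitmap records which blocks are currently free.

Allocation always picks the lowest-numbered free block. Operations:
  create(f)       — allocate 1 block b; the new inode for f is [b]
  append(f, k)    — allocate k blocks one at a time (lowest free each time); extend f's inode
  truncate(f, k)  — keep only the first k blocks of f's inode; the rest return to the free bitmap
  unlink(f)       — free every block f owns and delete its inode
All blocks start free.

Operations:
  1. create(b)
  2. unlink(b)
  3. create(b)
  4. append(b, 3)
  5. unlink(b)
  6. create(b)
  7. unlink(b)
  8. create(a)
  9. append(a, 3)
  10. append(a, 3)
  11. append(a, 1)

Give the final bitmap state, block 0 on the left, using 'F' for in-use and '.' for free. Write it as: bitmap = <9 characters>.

after create(b) → b:[0]  free=[F........]
after unlink(b) →   free=[.........]
after create(b) → b:[0]  free=[F........]
after append(b, 3) → b:[0, 1, 2, 3]  free=[FFFF.....]
after unlink(b) →   free=[.........]
after create(b) → b:[0]  free=[F........]
after unlink(b) →   free=[.........]
after create(a) → a:[0]  free=[F........]
after append(a, 3) → a:[0, 1, 2, 3]  free=[FFFF.....]
after append(a, 3) → a:[0, 1, 2, 3, 4, 5, 6]  free=[FFFFFFF..]
after append(a, 1) → a:[0, 1, 2, 3, 4, 5, 6, 7]  free=[FFFFFFFF.]

bitmap = FFFFFFFF.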